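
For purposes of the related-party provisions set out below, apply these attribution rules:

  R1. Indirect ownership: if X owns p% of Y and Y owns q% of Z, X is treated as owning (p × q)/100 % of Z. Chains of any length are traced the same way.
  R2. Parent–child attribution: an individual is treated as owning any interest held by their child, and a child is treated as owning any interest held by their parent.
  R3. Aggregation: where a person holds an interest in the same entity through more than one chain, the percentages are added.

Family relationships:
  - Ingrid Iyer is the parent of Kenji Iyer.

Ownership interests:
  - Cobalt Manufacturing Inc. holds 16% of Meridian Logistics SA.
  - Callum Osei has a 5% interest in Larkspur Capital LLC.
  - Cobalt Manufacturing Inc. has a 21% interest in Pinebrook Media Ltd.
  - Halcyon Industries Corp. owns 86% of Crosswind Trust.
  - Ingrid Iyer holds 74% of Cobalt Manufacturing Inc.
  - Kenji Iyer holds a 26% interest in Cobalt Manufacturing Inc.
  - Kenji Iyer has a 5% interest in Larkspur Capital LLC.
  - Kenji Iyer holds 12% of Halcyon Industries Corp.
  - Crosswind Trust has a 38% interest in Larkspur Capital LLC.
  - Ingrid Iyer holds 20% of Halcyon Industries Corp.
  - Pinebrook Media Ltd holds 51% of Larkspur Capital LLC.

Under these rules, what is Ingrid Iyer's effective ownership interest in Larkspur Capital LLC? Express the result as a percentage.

26.1676%

By parent–child attribution (R2), Ingrid Iyer is treated as also owning Kenji Iyer's interest in Halcyon Industries Corp, giving 20% + 12% = 32%.
By parent–child attribution (R2), Ingrid Iyer is treated as also owning Kenji Iyer's interest in Cobalt Manufacturing Inc, giving 74% + 26% = 100%.
By parent–child attribution (R2), Ingrid Iyer is treated as owning Kenji Iyer's 5% interest in Larkspur Capital LLC.
Chain via Halcyon Industries Corp. → Crosswind Trust (R1): 32% × 86% × 38% = 10.4576% of Larkspur Capital LLC.
Chain via Cobalt Manufacturing Inc. → Pinebrook Media Ltd (R1): 100% × 21% × 51% = 10.71% of Larkspur Capital LLC.
Direct interest in Larkspur Capital LLC: 5%.
Aggregating (R3): 10.4576% + 10.71% + 5% = 26.1676%.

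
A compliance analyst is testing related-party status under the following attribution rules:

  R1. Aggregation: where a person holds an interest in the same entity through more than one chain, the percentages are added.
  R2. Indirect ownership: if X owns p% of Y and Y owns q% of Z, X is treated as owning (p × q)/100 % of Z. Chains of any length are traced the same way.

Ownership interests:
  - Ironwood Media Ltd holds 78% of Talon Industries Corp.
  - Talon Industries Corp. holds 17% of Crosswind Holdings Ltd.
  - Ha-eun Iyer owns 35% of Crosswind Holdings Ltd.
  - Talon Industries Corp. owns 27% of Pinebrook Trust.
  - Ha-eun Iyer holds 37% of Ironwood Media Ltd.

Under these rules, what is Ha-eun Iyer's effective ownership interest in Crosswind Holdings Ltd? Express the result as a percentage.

Chain via Ironwood Media Ltd → Talon Industries Corp. (R2): 37% × 78% × 17% = 4.9062% of Crosswind Holdings Ltd.
Direct interest in Crosswind Holdings Ltd: 35%.
Aggregating (R1): 4.9062% + 35% = 39.9062%.

39.9062%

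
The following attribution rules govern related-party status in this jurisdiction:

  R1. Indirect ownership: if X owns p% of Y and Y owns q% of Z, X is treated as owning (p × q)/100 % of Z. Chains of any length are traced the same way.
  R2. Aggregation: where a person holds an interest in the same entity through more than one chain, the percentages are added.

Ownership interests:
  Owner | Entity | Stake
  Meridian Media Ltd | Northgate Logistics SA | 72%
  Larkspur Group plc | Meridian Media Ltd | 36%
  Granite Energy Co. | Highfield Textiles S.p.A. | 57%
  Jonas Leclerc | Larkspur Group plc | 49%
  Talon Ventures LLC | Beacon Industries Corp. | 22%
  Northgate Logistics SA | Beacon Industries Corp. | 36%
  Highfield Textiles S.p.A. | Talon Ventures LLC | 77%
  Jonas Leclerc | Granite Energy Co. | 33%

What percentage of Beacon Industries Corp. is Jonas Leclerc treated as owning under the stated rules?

Chain via Granite Energy Co. → Highfield Textiles S.p.A. → Talon Ventures LLC (R1): 33% × 57% × 77% × 22% = 3.186414% of Beacon Industries Corp.
Chain via Larkspur Group plc → Meridian Media Ltd → Northgate Logistics SA (R1): 49% × 36% × 72% × 36% = 4.572288% of Beacon Industries Corp.
Aggregating (R2): 3.186414% + 4.572288% = 7.758702%.

7.758702%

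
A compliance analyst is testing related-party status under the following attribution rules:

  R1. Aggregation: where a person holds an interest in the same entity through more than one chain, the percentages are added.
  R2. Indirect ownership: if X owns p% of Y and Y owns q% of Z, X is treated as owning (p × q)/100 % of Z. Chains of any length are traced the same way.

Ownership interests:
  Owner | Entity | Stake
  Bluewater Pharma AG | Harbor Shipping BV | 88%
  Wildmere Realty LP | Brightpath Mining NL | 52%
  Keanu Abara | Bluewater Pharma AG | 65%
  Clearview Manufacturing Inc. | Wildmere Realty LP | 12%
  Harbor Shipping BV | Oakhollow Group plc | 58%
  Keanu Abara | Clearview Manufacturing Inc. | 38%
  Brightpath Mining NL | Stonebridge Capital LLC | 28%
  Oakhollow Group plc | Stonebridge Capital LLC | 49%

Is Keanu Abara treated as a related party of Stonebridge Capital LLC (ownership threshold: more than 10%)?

Yes

Chain via Bluewater Pharma AG → Harbor Shipping BV → Oakhollow Group plc (R2): 65% × 88% × 58% × 49% = 16.25624% of Stonebridge Capital LLC.
Chain via Clearview Manufacturing Inc. → Wildmere Realty LP → Brightpath Mining NL (R2): 38% × 12% × 52% × 28% = 0.663936% of Stonebridge Capital LLC.
Aggregating (R1): 16.25624% + 0.663936% = 16.920176%.
16.920176% exceeds the 10% threshold, so Keanu is a related party to Stonebridge Capital LLC.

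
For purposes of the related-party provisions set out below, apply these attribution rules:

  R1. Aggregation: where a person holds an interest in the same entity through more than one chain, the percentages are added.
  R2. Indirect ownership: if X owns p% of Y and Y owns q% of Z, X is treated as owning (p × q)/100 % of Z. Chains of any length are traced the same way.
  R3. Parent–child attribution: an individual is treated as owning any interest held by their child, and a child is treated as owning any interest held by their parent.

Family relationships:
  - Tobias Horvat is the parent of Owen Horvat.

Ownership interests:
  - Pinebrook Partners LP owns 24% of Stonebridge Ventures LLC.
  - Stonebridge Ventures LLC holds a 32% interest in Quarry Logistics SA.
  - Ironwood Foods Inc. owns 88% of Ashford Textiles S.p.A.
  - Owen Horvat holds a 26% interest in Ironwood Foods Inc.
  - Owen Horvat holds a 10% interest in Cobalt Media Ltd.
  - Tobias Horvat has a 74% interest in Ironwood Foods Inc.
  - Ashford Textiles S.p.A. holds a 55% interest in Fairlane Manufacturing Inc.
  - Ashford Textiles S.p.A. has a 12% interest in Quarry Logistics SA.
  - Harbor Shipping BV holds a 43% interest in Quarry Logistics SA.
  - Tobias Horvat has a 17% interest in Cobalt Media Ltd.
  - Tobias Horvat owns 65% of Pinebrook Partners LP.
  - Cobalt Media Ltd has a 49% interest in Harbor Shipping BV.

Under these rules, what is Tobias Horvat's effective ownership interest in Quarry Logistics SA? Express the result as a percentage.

21.2409%

By parent–child attribution (R3), Tobias Horvat is treated as also owning Owen Horvat's interest in Cobalt Media Ltd, giving 17% + 10% = 27%.
By parent–child attribution (R3), Tobias Horvat is treated as also owning Owen Horvat's interest in Ironwood Foods Inc, giving 74% + 26% = 100%.
Chain via Pinebrook Partners LP → Stonebridge Ventures LLC (R2): 65% × 24% × 32% = 4.992% of Quarry Logistics SA.
Chain via Cobalt Media Ltd → Harbor Shipping BV (R2): 27% × 49% × 43% = 5.6889% of Quarry Logistics SA.
Chain via Ironwood Foods Inc. → Ashford Textiles S.p.A. (R2): 100% × 88% × 12% = 10.56% of Quarry Logistics SA.
Aggregating (R1): 4.992% + 5.6889% + 10.56% = 21.2409%.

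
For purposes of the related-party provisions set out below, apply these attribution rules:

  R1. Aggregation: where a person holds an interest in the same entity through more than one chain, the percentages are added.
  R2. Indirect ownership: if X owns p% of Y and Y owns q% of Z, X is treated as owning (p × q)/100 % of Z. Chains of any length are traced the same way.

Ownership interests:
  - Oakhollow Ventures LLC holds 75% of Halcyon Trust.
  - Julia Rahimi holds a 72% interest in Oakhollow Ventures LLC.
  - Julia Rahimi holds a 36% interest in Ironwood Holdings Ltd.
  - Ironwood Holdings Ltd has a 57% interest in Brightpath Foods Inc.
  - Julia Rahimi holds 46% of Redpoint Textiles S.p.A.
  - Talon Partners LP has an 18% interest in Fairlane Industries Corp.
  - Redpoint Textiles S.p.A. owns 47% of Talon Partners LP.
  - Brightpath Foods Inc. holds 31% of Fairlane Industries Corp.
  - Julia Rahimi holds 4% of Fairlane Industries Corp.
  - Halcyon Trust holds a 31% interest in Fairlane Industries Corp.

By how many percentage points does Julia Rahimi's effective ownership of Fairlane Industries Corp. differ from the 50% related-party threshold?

19.0072

Chain via Ironwood Holdings Ltd → Brightpath Foods Inc. (R2): 36% × 57% × 31% = 6.3612% of Fairlane Industries Corp.
Chain via Oakhollow Ventures LLC → Halcyon Trust (R2): 72% × 75% × 31% = 16.74% of Fairlane Industries Corp.
Chain via Redpoint Textiles S.p.A. → Talon Partners LP (R2): 46% × 47% × 18% = 3.8916% of Fairlane Industries Corp.
Direct interest in Fairlane Industries Corp: 4%.
Aggregating (R1): 6.3612% + 16.74% + 3.8916% + 4% = 30.9928%.
30.9928% falls short of the 50% threshold by 19.0072 percentage points.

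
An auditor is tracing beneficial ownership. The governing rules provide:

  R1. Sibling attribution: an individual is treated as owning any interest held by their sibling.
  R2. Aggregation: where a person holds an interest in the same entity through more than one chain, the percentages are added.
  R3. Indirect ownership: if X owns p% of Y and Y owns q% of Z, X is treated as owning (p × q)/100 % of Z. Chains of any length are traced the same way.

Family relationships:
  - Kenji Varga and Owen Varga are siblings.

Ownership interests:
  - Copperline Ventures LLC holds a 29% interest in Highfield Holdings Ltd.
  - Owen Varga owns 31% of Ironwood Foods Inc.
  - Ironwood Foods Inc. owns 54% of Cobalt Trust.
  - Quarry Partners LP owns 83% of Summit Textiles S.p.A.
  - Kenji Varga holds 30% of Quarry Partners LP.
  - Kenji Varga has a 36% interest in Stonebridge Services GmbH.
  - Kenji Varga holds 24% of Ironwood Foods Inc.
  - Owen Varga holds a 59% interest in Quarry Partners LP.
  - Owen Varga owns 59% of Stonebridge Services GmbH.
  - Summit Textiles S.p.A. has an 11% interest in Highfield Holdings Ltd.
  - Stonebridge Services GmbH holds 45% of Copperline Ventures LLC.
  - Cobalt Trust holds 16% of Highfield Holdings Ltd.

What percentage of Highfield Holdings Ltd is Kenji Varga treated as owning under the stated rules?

By sibling attribution (R1), Kenji Varga is treated as also owning Owen Varga's interest in Stonebridge Services GmbH, giving 36% + 59% = 95%.
By sibling attribution (R1), Kenji Varga is treated as also owning Owen Varga's interest in Ironwood Foods Inc, giving 24% + 31% = 55%.
By sibling attribution (R1), Kenji Varga is treated as also owning Owen Varga's interest in Quarry Partners LP, giving 30% + 59% = 89%.
Chain via Stonebridge Services GmbH → Copperline Ventures LLC (R3): 95% × 45% × 29% = 12.3975% of Highfield Holdings Ltd.
Chain via Ironwood Foods Inc. → Cobalt Trust (R3): 55% × 54% × 16% = 4.752% of Highfield Holdings Ltd.
Chain via Quarry Partners LP → Summit Textiles S.p.A. (R3): 89% × 83% × 11% = 8.1257% of Highfield Holdings Ltd.
Aggregating (R2): 12.3975% + 4.752% + 8.1257% = 25.2752%.

25.2752%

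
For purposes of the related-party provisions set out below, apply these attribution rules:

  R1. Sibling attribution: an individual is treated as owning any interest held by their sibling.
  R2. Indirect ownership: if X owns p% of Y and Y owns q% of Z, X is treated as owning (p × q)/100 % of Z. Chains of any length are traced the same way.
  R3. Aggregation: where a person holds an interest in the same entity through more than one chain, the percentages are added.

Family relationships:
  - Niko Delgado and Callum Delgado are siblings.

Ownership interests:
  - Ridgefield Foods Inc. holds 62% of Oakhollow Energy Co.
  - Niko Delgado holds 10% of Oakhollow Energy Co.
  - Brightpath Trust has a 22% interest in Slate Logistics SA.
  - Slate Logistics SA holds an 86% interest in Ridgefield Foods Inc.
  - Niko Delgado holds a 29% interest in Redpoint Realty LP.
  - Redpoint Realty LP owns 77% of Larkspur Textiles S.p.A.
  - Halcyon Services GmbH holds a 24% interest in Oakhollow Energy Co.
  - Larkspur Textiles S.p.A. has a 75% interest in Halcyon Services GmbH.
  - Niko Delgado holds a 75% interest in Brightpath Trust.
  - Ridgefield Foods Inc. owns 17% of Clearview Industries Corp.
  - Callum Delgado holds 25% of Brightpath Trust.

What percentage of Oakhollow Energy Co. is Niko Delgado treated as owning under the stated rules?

25.7498%

By sibling attribution (R1), Niko Delgado is treated as also owning Callum Delgado's interest in Brightpath Trust, giving 75% + 25% = 100%.
Chain via Redpoint Realty LP → Larkspur Textiles S.p.A. → Halcyon Services GmbH (R2): 29% × 77% × 75% × 24% = 4.0194% of Oakhollow Energy Co.
Chain via Brightpath Trust → Slate Logistics SA → Ridgefield Foods Inc. (R2): 100% × 22% × 86% × 62% = 11.7304% of Oakhollow Energy Co.
Direct interest in Oakhollow Energy Co: 10%.
Aggregating (R3): 4.0194% + 11.7304% + 10% = 25.7498%.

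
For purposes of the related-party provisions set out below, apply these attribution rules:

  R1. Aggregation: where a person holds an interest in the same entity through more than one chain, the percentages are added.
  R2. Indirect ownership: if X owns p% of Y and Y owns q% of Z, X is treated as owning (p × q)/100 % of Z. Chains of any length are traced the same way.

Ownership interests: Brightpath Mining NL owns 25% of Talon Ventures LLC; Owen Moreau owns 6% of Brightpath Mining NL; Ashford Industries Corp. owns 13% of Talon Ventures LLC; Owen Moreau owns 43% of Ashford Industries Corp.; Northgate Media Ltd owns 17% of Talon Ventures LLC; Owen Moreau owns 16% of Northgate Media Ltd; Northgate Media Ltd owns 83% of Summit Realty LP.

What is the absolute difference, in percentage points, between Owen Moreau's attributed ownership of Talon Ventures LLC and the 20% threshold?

Chain via Northgate Media Ltd (R2): 16% × 17% = 2.72% of Talon Ventures LLC.
Chain via Brightpath Mining NL (R2): 6% × 25% = 1.5% of Talon Ventures LLC.
Chain via Ashford Industries Corp. (R2): 43% × 13% = 5.59% of Talon Ventures LLC.
Aggregating (R1): 2.72% + 1.5% + 5.59% = 9.81%.
9.81% falls short of the 20% threshold by 10.19 percentage points.

10.19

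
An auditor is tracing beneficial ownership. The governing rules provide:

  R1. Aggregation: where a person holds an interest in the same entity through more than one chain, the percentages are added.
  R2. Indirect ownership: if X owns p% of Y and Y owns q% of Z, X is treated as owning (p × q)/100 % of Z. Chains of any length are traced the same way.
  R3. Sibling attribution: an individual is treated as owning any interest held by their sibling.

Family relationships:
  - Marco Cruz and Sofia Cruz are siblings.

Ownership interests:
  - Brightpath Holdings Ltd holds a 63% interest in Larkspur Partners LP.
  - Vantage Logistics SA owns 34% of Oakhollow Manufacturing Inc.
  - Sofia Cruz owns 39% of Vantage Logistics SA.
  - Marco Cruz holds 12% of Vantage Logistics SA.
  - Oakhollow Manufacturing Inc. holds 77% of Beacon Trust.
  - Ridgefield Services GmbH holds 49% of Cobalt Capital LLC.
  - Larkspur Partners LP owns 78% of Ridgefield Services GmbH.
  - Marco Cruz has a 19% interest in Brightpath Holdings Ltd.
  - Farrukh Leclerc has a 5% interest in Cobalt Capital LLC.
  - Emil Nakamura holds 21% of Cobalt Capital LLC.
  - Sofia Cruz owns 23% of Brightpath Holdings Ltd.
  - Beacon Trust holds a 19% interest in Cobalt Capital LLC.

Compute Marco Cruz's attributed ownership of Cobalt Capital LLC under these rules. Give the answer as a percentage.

12.649854%

By sibling attribution (R3), Marco Cruz is treated as also owning Sofia Cruz's interest in Vantage Logistics SA, giving 12% + 39% = 51%.
By sibling attribution (R3), Marco Cruz is treated as also owning Sofia Cruz's interest in Brightpath Holdings Ltd, giving 19% + 23% = 42%.
Chain via Vantage Logistics SA → Oakhollow Manufacturing Inc. → Beacon Trust (R2): 51% × 34% × 77% × 19% = 2.536842% of Cobalt Capital LLC.
Chain via Brightpath Holdings Ltd → Larkspur Partners LP → Ridgefield Services GmbH (R2): 42% × 63% × 78% × 49% = 10.113012% of Cobalt Capital LLC.
Aggregating (R1): 2.536842% + 10.113012% = 12.649854%.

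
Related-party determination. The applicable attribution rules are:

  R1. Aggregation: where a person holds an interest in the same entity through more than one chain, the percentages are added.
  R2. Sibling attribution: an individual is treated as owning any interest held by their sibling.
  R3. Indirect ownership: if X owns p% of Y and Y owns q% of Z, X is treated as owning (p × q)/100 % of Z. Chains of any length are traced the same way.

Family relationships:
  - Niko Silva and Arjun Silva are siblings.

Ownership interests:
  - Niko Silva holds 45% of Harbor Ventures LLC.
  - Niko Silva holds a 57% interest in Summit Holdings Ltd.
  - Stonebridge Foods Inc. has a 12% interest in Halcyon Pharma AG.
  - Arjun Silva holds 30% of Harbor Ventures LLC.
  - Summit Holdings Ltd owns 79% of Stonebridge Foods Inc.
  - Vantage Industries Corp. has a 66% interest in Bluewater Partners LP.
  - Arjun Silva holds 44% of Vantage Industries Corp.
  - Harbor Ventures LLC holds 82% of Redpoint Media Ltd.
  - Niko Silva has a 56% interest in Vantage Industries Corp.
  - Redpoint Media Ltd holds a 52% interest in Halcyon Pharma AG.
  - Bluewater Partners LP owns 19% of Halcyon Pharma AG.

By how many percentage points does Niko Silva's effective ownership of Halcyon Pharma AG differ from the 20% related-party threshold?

By sibling attribution (R2), Niko Silva is treated as also owning Arjun Silva's interest in Vantage Industries Corp, giving 56% + 44% = 100%.
By sibling attribution (R2), Niko Silva is treated as also owning Arjun Silva's interest in Harbor Ventures LLC, giving 45% + 30% = 75%.
Chain via Summit Holdings Ltd → Stonebridge Foods Inc. (R3): 57% × 79% × 12% = 5.4036% of Halcyon Pharma AG.
Chain via Vantage Industries Corp. → Bluewater Partners LP (R3): 100% × 66% × 19% = 12.54% of Halcyon Pharma AG.
Chain via Harbor Ventures LLC → Redpoint Media Ltd (R3): 75% × 82% × 52% = 31.98% of Halcyon Pharma AG.
Aggregating (R1): 5.4036% + 12.54% + 31.98% = 49.9236%.
49.9236% exceeds the 20% threshold by 29.9236 percentage points.

29.9236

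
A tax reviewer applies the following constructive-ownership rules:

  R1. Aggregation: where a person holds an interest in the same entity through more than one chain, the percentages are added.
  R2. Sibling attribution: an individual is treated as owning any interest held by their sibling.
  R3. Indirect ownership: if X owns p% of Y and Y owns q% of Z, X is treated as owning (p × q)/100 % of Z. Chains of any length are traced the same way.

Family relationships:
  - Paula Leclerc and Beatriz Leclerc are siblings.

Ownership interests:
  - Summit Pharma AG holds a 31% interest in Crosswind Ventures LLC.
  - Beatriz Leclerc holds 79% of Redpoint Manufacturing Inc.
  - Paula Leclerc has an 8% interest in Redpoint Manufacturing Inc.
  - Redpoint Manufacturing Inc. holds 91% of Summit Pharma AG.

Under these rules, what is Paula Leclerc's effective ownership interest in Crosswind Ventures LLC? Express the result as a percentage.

By sibling attribution (R2), Paula Leclerc is treated as also owning Beatriz Leclerc's interest in Redpoint Manufacturing Inc, giving 8% + 79% = 87%.
Chain via Redpoint Manufacturing Inc. → Summit Pharma AG (R3): 87% × 91% × 31% = 24.5427% of Crosswind Ventures LLC.

24.5427%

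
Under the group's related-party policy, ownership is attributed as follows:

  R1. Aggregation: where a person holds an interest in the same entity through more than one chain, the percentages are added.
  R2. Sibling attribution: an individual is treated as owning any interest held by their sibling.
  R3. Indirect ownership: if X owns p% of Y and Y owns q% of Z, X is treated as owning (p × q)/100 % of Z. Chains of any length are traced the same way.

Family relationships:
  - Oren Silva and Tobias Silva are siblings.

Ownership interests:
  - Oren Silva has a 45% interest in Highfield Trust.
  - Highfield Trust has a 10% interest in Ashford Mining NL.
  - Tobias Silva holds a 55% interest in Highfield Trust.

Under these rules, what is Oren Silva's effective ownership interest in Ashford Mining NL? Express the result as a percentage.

10%

By sibling attribution (R2), Oren Silva is treated as also owning Tobias Silva's interest in Highfield Trust, giving 45% + 55% = 100%.
Chain via Highfield Trust (R3): 100% × 10% = 10% of Ashford Mining NL.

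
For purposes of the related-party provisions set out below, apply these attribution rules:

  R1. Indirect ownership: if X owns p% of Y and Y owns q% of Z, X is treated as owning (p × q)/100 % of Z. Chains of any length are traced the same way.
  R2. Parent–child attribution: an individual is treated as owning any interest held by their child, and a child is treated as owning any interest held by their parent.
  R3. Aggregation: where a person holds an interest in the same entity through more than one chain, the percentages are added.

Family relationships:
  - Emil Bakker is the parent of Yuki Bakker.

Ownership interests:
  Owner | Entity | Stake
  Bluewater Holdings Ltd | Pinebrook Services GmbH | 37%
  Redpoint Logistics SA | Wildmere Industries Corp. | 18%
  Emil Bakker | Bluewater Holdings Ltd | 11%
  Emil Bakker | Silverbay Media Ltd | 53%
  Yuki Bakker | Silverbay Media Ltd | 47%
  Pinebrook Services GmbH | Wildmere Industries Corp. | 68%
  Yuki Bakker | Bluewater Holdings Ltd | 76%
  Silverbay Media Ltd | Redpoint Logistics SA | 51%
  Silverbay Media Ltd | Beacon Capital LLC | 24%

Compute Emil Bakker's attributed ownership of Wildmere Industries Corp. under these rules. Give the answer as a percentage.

31.0692%

By parent–child attribution (R2), Emil Bakker is treated as also owning Yuki Bakker's interest in Bluewater Holdings Ltd, giving 11% + 76% = 87%.
By parent–child attribution (R2), Emil Bakker is treated as also owning Yuki Bakker's interest in Silverbay Media Ltd, giving 53% + 47% = 100%.
Chain via Bluewater Holdings Ltd → Pinebrook Services GmbH (R1): 87% × 37% × 68% = 21.8892% of Wildmere Industries Corp.
Chain via Silverbay Media Ltd → Redpoint Logistics SA (R1): 100% × 51% × 18% = 9.18% of Wildmere Industries Corp.
Aggregating (R3): 21.8892% + 9.18% = 31.0692%.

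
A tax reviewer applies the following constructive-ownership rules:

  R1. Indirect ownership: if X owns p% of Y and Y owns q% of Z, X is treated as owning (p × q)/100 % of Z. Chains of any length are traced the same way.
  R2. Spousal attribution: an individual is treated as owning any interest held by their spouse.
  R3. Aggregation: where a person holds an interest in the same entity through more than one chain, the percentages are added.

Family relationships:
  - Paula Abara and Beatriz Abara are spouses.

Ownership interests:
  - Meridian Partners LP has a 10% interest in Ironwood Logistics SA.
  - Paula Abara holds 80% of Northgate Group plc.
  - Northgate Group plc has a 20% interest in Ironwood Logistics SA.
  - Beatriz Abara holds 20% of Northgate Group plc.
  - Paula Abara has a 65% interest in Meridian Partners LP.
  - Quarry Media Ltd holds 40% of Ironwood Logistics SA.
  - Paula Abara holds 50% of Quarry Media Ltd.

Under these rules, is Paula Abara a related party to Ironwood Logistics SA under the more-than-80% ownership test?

By spousal attribution (R2), Paula Abara is treated as also owning Beatriz Abara's interest in Northgate Group plc, giving 80% + 20% = 100%.
Chain via Northgate Group plc (R1): 100% × 20% = 20% of Ironwood Logistics SA.
Chain via Quarry Media Ltd (R1): 50% × 40% = 20% of Ironwood Logistics SA.
Chain via Meridian Partners LP (R1): 65% × 10% = 6.5% of Ironwood Logistics SA.
Aggregating (R3): 20% + 20% + 6.5% = 46.5%.
46.5% does not exceed the 80% threshold, so Paula is not a related party to Ironwood Logistics SA.

No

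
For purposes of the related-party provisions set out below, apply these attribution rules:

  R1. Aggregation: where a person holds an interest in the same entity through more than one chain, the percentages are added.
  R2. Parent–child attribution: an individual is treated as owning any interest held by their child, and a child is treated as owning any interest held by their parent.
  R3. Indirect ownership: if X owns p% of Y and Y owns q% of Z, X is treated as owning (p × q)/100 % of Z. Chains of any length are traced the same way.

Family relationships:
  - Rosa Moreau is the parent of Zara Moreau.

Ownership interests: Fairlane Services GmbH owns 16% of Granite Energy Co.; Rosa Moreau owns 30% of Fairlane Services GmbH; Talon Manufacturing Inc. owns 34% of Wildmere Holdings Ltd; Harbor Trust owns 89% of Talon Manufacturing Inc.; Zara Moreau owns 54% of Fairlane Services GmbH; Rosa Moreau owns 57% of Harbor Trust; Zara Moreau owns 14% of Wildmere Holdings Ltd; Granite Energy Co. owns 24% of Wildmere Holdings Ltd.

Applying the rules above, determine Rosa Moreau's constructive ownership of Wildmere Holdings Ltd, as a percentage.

By parent–child attribution (R2), Rosa Moreau is treated as also owning Zara Moreau's interest in Fairlane Services GmbH, giving 30% + 54% = 84%.
By parent–child attribution (R2), Rosa Moreau is treated as owning Zara Moreau's 14% interest in Wildmere Holdings Ltd.
Chain via Harbor Trust → Talon Manufacturing Inc. (R3): 57% × 89% × 34% = 17.2482% of Wildmere Holdings Ltd.
Chain via Fairlane Services GmbH → Granite Energy Co. (R3): 84% × 16% × 24% = 3.2256% of Wildmere Holdings Ltd.
Direct interest in Wildmere Holdings Ltd: 14%.
Aggregating (R1): 17.2482% + 3.2256% + 14% = 34.4738%.

34.4738%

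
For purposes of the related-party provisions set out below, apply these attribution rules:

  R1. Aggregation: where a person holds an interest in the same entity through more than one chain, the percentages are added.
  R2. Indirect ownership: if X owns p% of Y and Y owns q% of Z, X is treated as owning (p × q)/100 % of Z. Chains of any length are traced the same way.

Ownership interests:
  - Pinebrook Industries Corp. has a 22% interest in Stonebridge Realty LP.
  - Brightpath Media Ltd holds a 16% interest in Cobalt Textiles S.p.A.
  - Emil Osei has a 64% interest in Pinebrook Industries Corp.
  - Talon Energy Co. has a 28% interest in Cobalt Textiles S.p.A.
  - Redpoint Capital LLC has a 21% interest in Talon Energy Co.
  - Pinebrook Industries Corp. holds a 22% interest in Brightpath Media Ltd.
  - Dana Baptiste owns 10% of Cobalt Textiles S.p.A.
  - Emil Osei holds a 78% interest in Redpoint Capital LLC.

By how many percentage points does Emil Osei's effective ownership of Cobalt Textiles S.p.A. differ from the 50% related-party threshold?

43.1608

Chain via Pinebrook Industries Corp. → Brightpath Media Ltd (R2): 64% × 22% × 16% = 2.2528% of Cobalt Textiles S.p.A.
Chain via Redpoint Capital LLC → Talon Energy Co. (R2): 78% × 21% × 28% = 4.5864% of Cobalt Textiles S.p.A.
Aggregating (R1): 2.2528% + 4.5864% = 6.8392%.
6.8392% falls short of the 50% threshold by 43.1608 percentage points.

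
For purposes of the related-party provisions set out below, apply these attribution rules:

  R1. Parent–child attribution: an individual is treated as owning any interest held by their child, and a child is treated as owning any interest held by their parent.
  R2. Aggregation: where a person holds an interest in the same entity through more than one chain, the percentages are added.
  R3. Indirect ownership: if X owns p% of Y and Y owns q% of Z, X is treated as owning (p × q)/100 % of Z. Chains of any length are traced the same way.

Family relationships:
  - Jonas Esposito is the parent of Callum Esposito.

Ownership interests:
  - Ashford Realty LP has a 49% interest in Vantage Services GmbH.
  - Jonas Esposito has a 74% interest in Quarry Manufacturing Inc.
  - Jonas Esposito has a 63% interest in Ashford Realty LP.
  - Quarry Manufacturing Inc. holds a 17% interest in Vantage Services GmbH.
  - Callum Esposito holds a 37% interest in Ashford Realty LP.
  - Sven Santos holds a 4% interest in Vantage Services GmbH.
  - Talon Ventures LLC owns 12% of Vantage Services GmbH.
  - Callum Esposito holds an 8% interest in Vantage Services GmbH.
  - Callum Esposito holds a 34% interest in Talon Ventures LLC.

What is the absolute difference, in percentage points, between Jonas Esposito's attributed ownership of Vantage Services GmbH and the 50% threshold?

By parent–child attribution (R1), Jonas Esposito is treated as also owning Callum Esposito's interest in Ashford Realty LP, giving 63% + 37% = 100%.
By parent–child attribution (R1), Jonas Esposito is treated as owning Callum Esposito's 34% interest in Talon Ventures LLC.
By parent–child attribution (R1), Jonas Esposito is treated as owning Callum Esposito's 8% interest in Vantage Services GmbH.
Chain via Ashford Realty LP (R3): 100% × 49% = 49% of Vantage Services GmbH.
Chain via Quarry Manufacturing Inc. (R3): 74% × 17% = 12.58% of Vantage Services GmbH.
Chain via Talon Ventures LLC (R3): 34% × 12% = 4.08% of Vantage Services GmbH.
Direct interest in Vantage Services GmbH: 8%.
Aggregating (R2): 49% + 12.58% + 4.08% + 8% = 73.66%.
73.66% exceeds the 50% threshold by 23.66 percentage points.

23.66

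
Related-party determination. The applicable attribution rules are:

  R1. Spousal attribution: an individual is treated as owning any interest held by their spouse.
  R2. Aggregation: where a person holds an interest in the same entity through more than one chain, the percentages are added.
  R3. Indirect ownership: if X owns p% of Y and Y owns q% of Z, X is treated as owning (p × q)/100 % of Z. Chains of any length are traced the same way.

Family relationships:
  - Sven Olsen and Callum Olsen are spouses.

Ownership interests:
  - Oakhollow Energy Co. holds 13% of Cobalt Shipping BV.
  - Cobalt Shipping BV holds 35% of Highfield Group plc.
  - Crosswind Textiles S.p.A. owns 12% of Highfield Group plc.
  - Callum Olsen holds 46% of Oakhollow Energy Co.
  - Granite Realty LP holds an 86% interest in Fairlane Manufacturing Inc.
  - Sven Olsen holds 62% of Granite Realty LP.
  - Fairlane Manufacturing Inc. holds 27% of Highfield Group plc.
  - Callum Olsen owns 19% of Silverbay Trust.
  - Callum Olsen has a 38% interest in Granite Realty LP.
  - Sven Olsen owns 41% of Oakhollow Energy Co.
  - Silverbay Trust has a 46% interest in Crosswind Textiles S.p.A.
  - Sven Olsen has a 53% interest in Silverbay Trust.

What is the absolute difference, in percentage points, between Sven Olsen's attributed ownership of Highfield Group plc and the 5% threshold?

26.1529

By spousal attribution (R1), Sven Olsen is treated as also owning Callum Olsen's interest in Granite Realty LP, giving 62% + 38% = 100%.
By spousal attribution (R1), Sven Olsen is treated as also owning Callum Olsen's interest in Silverbay Trust, giving 53% + 19% = 72%.
By spousal attribution (R1), Sven Olsen is treated as also owning Callum Olsen's interest in Oakhollow Energy Co, giving 41% + 46% = 87%.
Chain via Granite Realty LP → Fairlane Manufacturing Inc. (R3): 100% × 86% × 27% = 23.22% of Highfield Group plc.
Chain via Silverbay Trust → Crosswind Textiles S.p.A. (R3): 72% × 46% × 12% = 3.9744% of Highfield Group plc.
Chain via Oakhollow Energy Co. → Cobalt Shipping BV (R3): 87% × 13% × 35% = 3.9585% of Highfield Group plc.
Aggregating (R2): 23.22% + 3.9744% + 3.9585% = 31.1529%.
31.1529% exceeds the 5% threshold by 26.1529 percentage points.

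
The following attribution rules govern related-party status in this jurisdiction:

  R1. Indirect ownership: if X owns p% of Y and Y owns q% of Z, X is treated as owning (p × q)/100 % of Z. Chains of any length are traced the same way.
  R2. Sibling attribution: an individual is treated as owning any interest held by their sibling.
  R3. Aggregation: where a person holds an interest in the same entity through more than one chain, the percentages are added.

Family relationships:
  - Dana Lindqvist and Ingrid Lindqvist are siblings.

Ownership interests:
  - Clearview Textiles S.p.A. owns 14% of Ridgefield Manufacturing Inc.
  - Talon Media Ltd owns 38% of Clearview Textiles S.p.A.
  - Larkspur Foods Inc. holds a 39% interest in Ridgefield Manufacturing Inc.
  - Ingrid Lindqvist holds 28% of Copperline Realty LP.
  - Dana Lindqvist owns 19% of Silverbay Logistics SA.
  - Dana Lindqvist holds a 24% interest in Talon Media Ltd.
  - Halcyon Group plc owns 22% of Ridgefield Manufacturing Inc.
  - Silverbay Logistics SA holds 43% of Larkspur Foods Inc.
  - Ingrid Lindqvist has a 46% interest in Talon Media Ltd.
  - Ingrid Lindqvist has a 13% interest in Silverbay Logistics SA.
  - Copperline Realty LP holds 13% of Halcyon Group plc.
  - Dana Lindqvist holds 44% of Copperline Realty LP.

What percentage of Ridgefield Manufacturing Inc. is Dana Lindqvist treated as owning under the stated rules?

11.1496%

By sibling attribution (R2), Dana Lindqvist is treated as also owning Ingrid Lindqvist's interest in Talon Media Ltd, giving 24% + 46% = 70%.
By sibling attribution (R2), Dana Lindqvist is treated as also owning Ingrid Lindqvist's interest in Copperline Realty LP, giving 44% + 28% = 72%.
By sibling attribution (R2), Dana Lindqvist is treated as also owning Ingrid Lindqvist's interest in Silverbay Logistics SA, giving 19% + 13% = 32%.
Chain via Talon Media Ltd → Clearview Textiles S.p.A. (R1): 70% × 38% × 14% = 3.724% of Ridgefield Manufacturing Inc.
Chain via Copperline Realty LP → Halcyon Group plc (R1): 72% × 13% × 22% = 2.0592% of Ridgefield Manufacturing Inc.
Chain via Silverbay Logistics SA → Larkspur Foods Inc. (R1): 32% × 43% × 39% = 5.3664% of Ridgefield Manufacturing Inc.
Aggregating (R3): 3.724% + 2.0592% + 5.3664% = 11.1496%.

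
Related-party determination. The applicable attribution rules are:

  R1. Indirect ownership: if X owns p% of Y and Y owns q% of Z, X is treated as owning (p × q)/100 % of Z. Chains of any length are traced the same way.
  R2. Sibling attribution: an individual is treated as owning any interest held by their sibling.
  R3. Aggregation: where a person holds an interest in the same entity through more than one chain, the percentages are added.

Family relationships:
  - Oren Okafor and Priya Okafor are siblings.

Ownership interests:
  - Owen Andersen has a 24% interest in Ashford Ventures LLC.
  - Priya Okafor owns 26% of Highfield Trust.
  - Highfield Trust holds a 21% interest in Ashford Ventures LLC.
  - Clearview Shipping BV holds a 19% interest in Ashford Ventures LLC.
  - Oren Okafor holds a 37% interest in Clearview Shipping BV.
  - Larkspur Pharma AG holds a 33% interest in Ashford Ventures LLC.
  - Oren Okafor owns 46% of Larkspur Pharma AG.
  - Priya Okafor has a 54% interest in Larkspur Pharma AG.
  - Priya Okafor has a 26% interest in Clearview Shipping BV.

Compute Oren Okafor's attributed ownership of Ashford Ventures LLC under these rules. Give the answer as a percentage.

By sibling attribution (R2), Oren Okafor is treated as also owning Priya Okafor's interest in Clearview Shipping BV, giving 37% + 26% = 63%.
By sibling attribution (R2), Oren Okafor is treated as also owning Priya Okafor's interest in Larkspur Pharma AG, giving 46% + 54% = 100%.
By sibling attribution (R2), Oren Okafor is treated as owning Priya Okafor's 26% interest in Highfield Trust.
Chain via Clearview Shipping BV (R1): 63% × 19% = 11.97% of Ashford Ventures LLC.
Chain via Larkspur Pharma AG (R1): 100% × 33% = 33% of Ashford Ventures LLC.
Chain via Highfield Trust (R1): 26% × 21% = 5.46% of Ashford Ventures LLC.
Aggregating (R3): 11.97% + 33% + 5.46% = 50.43%.

50.43%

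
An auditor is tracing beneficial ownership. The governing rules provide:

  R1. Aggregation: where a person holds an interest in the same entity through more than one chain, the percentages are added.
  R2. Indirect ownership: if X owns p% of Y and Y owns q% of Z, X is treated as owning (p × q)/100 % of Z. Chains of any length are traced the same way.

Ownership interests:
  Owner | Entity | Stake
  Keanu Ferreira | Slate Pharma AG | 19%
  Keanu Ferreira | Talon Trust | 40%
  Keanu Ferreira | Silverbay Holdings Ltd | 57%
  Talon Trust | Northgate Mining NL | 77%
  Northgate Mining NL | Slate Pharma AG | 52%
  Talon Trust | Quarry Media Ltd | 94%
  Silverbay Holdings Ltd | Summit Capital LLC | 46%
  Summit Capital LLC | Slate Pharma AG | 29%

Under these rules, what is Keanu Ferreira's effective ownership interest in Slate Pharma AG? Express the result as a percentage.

42.6198%

Chain via Silverbay Holdings Ltd → Summit Capital LLC (R2): 57% × 46% × 29% = 7.6038% of Slate Pharma AG.
Chain via Talon Trust → Northgate Mining NL (R2): 40% × 77% × 52% = 16.016% of Slate Pharma AG.
Direct interest in Slate Pharma AG: 19%.
Aggregating (R1): 7.6038% + 16.016% + 19% = 42.6198%.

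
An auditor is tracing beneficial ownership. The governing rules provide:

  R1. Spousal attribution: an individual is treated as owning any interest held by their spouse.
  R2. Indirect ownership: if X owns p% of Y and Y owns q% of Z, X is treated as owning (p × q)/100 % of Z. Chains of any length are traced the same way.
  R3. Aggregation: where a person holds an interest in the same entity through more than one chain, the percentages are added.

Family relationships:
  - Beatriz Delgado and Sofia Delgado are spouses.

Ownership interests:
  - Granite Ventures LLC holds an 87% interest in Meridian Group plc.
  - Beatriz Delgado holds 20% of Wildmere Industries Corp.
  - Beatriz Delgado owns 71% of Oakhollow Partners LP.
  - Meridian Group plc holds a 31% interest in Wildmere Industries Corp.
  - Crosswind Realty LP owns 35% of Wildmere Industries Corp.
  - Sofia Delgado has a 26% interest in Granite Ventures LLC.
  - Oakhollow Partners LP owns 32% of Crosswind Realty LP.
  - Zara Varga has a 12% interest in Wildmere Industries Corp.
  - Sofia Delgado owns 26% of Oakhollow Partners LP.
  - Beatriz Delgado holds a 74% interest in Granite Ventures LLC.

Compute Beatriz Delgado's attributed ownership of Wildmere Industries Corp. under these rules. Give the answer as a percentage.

By spousal attribution (R1), Beatriz Delgado is treated as also owning Sofia Delgado's interest in Oakhollow Partners LP, giving 71% + 26% = 97%.
By spousal attribution (R1), Beatriz Delgado is treated as also owning Sofia Delgado's interest in Granite Ventures LLC, giving 74% + 26% = 100%.
Chain via Oakhollow Partners LP → Crosswind Realty LP (R2): 97% × 32% × 35% = 10.864% of Wildmere Industries Corp.
Chain via Granite Ventures LLC → Meridian Group plc (R2): 100% × 87% × 31% = 26.97% of Wildmere Industries Corp.
Direct interest in Wildmere Industries Corp: 20%.
Aggregating (R3): 10.864% + 26.97% + 20% = 57.834%.

57.834%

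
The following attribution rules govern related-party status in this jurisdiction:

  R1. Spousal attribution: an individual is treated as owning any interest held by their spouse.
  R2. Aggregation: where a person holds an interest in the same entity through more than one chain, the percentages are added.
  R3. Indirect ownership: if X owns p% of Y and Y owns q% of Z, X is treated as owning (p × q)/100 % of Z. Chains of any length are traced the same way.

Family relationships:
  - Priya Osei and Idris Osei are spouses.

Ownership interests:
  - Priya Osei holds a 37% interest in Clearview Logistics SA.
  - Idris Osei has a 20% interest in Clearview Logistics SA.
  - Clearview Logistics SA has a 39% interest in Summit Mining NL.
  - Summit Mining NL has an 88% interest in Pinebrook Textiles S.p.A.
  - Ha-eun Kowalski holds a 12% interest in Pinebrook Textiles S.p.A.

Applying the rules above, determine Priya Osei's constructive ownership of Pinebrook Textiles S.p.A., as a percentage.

19.5624%

By spousal attribution (R1), Priya Osei is treated as also owning Idris Osei's interest in Clearview Logistics SA, giving 37% + 20% = 57%.
Chain via Clearview Logistics SA → Summit Mining NL (R3): 57% × 39% × 88% = 19.5624% of Pinebrook Textiles S.p.A.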